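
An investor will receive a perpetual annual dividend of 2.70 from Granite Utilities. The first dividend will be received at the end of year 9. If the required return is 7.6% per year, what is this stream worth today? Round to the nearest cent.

Value at end of year 8: C / r = 2.70 / 0.076 = 35.5263
Discount to today: PV = 35.5263 / (1 + 0.076)^8 = 35.5263 / 1.796794 = 19.77

19.77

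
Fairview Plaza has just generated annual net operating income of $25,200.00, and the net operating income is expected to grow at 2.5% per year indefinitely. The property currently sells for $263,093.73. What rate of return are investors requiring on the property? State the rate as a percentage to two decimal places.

12.32%

D₁ = $25,200.00 × 1.025 = $25,830.0000
P = D₁/(r − g) ⇒ r = D₁/P + g = $25,830.0000/$263,093.73 + 0.025 = 0.098178 + 0.025 = 0.123178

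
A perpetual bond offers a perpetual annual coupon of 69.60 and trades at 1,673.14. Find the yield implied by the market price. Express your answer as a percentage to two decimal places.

4.16%

P = C/r ⇒ r = C/P = 69.60/1,673.14 = 0.041598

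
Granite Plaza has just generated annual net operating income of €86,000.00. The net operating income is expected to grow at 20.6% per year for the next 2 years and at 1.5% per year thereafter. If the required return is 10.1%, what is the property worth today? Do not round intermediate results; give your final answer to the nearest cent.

D_1 = 103716.00000
D_2 = 125081.49600
Terminal value at year 2: TV = D_2×(1+g_2)/(r−g_2) = 126957.71844/0.086 = 1476252.54000
P_0 = D_1/(1+r)^1 + D_2/(1+r)^2 + TV/(1+r)^2
    = 94201.63488 + 103185.44202 + 1217828.18196 = 1415215.25886

€1415215.26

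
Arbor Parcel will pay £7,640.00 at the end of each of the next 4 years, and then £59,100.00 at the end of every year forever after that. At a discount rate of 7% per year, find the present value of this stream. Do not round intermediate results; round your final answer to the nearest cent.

£669979.82

PV of 4-year annuity: £7,640.00 × [1 − (1+0.07)^−4] / 0.07 = 25878.29400
Perpetuity value at year 4: £59,100.00 / 0.07 = 844285.71429
PV of perpetuity: 844285.71429 / (1+0.07)^4 = 644101.52903
Total PV = 25878.29400 + 644101.52903 = 669979.82303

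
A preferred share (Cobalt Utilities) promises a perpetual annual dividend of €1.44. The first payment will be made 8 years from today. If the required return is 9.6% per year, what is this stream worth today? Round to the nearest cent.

€7.90

Value at end of year 7: C / r = €1.44 / 0.096 = €15.0000
Discount to today: PV = €15.0000 / (1 + 0.096)^7 = €15.0000 / 1.899651 = €7.90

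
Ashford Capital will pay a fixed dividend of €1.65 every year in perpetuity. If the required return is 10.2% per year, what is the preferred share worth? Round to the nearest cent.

Level perpetuity: PV = C / r = €1.65 / 0.102 = €16.18

€16.18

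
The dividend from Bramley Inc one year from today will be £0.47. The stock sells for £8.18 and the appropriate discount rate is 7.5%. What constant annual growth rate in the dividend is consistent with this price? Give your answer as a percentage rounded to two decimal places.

P = D₁/(r−g) ⇒ g = r − D₁/P = 0.075 − £0.47/£8.18 = 0.017543

1.75%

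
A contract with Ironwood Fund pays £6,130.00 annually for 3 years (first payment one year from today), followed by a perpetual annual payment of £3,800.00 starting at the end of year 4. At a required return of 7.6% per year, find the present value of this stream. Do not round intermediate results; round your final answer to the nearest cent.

PV of 3-year annuity: £6,130.00 × [1 − (1+0.076)^−3] / 0.076 = 15912.32330
Perpetuity value at year 3: £3,800.00 / 0.076 = 50000.00000
PV of perpetuity: 50000.00000 / (1+0.076)^3 = 40135.91704
Total PV = 15912.32330 + 40135.91704 = 56048.24034

£56048.24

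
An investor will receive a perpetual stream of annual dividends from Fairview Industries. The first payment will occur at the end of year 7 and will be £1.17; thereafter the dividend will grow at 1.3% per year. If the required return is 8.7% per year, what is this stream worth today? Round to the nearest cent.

Value at end of year 6: C₁ / (r − g) = £1.17 / (0.087 − 0.013) = £15.8108
Discount to today: PV = £15.8108 / (1 + 0.087)^6 = £15.8108 / 1.649595 = £9.58

£9.58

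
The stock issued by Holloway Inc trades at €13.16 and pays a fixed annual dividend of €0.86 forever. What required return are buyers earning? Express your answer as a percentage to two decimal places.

6.53%

P = C/r ⇒ r = C/P = €0.86/€13.16 = 0.065350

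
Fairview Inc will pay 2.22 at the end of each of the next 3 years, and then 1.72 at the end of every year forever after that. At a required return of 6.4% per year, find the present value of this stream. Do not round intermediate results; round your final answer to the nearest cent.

28.20

PV of 3-year annuity: 2.22 × [1 − (1+0.064)^−3] / 0.064 = 5.89044
Perpetuity value at year 3: 1.72 / 0.064 = 26.87500
PV of perpetuity: 26.87500 / (1+0.064)^3 = 22.31123
Total PV = 5.89044 + 22.31123 = 28.20168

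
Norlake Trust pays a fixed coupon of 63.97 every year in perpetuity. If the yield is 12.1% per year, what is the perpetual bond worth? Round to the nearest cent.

528.68

Level perpetuity: PV = C / r = 63.97 / 0.121 = 528.68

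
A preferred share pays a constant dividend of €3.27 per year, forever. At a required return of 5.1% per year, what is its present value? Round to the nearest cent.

€64.12

Level perpetuity: PV = C / r = €3.27 / 0.051 = €64.12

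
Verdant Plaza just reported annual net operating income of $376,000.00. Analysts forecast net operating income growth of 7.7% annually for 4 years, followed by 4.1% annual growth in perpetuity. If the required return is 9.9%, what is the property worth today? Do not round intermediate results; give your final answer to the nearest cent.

$7654410.18

D_1 = 404952.00000
D_2 = 436133.30400
D_3 = 469715.56841
D_4 = 505883.66718
Terminal value at year 4: TV = D_4×(1+g_2)/(r−g_2) = 526624.89753/0.058 = 9079739.61258
P_0 = D_1/(1+r)^1 + D_2/(1+r)^2 + D_3/(1+r)^3 + D_4/(1+r)^4 + TV/(1+r)^4
    = 368473.15742 + 361096.98866 + 353868.47751 + 346784.66814 + 6224186.88843 = 7654410.18016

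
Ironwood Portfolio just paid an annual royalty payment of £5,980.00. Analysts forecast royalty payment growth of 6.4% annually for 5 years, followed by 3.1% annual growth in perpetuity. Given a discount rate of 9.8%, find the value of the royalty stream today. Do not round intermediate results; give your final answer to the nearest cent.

D_1 = 6362.72000
D_2 = 6769.93408
D_3 = 7203.20986
D_4 = 7664.21529
D_5 = 8154.72507
Terminal value at year 5: TV = D_5×(1+g_2)/(r−g_2) = 8407.52155/0.067 = 125485.39624
P_0 = D_1/(1+r)^1 + D_2/(1+r)^2 + D_3/(1+r)^3 + D_4/(1+r)^4 + D_5/(1+r)^5 + TV/(1+r)^5
    = 5794.82696 + 5615.38787 + 5441.50519 + 5273.00685 + 5109.72613 + 78628.77069 = 105863.22368

£105863.22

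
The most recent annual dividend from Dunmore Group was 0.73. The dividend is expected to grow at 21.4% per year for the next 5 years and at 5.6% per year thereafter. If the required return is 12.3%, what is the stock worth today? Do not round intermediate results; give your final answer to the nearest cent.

D_1 = 0.88622
D_2 = 1.07587
D_3 = 1.30611
D_4 = 1.58561
D_5 = 1.92494
Terminal value at year 5: TV = D_5×(1+g_2)/(r−g_2) = 2.03273/0.067 = 30.33929
P_0 = D_1/(1+r)^1 + D_2/(1+r)^2 + D_3/(1+r)^3 + D_4/(1+r)^4 + D_5/(1+r)^5 + TV/(1+r)^5
    = 0.78915 + 0.85310 + 0.92223 + 0.99696 + 1.07775 + 16.98661 = 21.62580

21.63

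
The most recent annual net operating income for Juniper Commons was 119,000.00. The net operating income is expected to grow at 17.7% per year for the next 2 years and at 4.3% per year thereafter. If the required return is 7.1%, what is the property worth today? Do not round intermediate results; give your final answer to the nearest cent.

D_1 = 140063.00000
D_2 = 164854.15100
Terminal value at year 2: TV = D_2×(1+g_2)/(r−g_2) = 171942.87949/0.028 = 6140817.12475
P_0 = D_1/(1+r)^1 + D_2/(1+r)^2 + TV/(1+r)^2
    = 130777.77778 + 143721.23664 + 5353616.06494 = 5628115.07937

5628115.08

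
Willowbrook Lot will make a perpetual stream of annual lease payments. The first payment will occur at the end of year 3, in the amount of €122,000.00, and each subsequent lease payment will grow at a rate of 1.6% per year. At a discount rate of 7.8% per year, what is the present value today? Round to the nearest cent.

€1693287.18

Value at end of year 2: C₁ / (r − g) = €122,000.00 / (0.078 − 0.016) = €1,967,741.9355
Discount to today: PV = €1,967,741.9355 / (1 + 0.078)^2 = €1,967,741.9355 / 1.162084 = €1,693,287.18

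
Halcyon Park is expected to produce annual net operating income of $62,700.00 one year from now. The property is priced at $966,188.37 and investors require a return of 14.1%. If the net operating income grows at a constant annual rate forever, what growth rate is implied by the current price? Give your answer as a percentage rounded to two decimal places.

P = D₁/(r−g) ⇒ g = r − D₁/P = 0.141 − $62,700.00/$966,188.37 = 0.076106

7.61%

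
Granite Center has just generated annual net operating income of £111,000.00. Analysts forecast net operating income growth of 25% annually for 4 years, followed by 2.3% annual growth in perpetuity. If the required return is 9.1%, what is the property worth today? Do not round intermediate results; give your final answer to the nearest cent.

£3508715.06

D_1 = 138750.00000
D_2 = 173437.50000
D_3 = 216796.87500
D_4 = 270996.09375
Terminal value at year 4: TV = D_4×(1+g_2)/(r−g_2) = 277229.00391/0.068 = 4076897.11627
P_0 = D_1/(1+r)^1 + D_2/(1+r)^2 + D_3/(1+r)^3 + D_4/(1+r)^4 + TV/(1+r)^4
    = 127176.90192 + 145711.39084 + 166947.05642 + 191277.56235 + 2877602.15118 = 3508715.06270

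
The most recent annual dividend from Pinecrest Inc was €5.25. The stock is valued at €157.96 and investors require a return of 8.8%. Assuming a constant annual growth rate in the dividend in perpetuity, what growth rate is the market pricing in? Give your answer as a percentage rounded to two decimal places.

P = D₀(1+g)/(r−g) ⇒ P(r−g) = D₀(1+g) ⇒ g(P+D₀) = P·r − D₀
g = (P·r − D₀)/(P + D₀) = (€157.96×0.088 − €5.25) / (€157.96 + €5.25) = 0.053002

5.30%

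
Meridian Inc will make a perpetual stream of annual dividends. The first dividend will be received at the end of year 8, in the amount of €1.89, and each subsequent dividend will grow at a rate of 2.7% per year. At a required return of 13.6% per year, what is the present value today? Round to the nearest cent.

€7.10

Value at end of year 7: C₁ / (r − g) = €1.89 / (0.136 − 0.027) = €17.3394
Discount to today: PV = €17.3394 / (1 + 0.136)^7 = €17.3394 / 2.441453 = €7.10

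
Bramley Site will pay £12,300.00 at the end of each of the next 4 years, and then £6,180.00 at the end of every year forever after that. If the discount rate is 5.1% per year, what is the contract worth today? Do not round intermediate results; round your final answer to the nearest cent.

PV of 4-year annuity: £12,300.00 × [1 − (1+0.051)^−4] / 0.051 = 43514.06740
Perpetuity value at year 4: £6,180.00 / 0.051 = 121176.47059
PV of perpetuity: 121176.47059 / (1+0.051)^4 = 99313.30502
Total PV = 43514.06740 + 99313.30502 = 142827.37242

£142827.37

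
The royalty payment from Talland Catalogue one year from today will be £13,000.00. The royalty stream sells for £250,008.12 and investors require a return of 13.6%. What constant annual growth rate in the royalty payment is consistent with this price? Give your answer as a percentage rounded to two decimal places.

8.40%

P = D₁/(r−g) ⇒ g = r − D₁/P = 0.136 − £13,000.00/£250,008.12 = 0.084002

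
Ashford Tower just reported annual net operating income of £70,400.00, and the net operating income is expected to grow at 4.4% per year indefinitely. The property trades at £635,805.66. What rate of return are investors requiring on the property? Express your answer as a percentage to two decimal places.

15.96%

D₁ = £70,400.00 × 1.044 = £73,497.6000
P = D₁/(r − g) ⇒ r = D₁/P + g = £73,497.6000/£635,805.66 + 0.044 = 0.115598 + 0.044 = 0.159598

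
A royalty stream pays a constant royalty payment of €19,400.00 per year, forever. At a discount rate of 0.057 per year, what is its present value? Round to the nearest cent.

Level perpetuity: PV = C / r = €19,400.00 / 0.057 = €340,350.88

€340350.88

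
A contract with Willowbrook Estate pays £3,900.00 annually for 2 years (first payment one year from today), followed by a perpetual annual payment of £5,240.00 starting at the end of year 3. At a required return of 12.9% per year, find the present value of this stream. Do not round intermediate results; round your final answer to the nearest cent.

PV of 2-year annuity: £3,900.00 × [1 − (1+0.129)^−2] / 0.129 = 6514.06945
Perpetuity value at year 2: £5,240.00 / 0.129 = 40620.15504
PV of perpetuity: 40620.15504 / (1+0.129)^2 = 31867.91813
Total PV = 6514.06945 + 31867.91813 = 38381.98759

£38381.99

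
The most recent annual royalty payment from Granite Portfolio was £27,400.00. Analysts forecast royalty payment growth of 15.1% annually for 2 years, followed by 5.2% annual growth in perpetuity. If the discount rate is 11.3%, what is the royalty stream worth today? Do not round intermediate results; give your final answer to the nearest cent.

D_1 = 31537.40000
D_2 = 36299.54740
Terminal value at year 2: TV = D_2×(1+g_2)/(r−g_2) = 38187.12386/0.061 = 626018.42401
P_0 = D_1/(1+r)^1 + D_2/(1+r)^2 + TV/(1+r)^2
    = 28335.48967 + 29302.91878 + 505355.25511 = 562993.66356

£562993.66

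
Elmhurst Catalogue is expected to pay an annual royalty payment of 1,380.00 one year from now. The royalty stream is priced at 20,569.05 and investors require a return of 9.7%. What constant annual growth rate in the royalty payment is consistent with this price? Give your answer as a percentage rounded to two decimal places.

P = D₁/(r−g) ⇒ g = r − D₁/P = 0.097 − 1,380.00/20,569.05 = 0.029909

2.99%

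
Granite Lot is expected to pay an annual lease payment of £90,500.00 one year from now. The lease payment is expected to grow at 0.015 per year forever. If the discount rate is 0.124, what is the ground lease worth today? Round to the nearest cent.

£830275.23

Growing perpetuity: P = D₁ / (r − g) = £90,500.0000 / (0.124 − 0.015) = £830,275.23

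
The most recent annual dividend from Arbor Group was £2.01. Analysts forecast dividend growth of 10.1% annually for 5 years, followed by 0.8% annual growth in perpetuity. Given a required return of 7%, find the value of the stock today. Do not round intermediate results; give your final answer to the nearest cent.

£48.65

D_1 = 2.21301
D_2 = 2.43652
D_3 = 2.68261
D_4 = 2.95356
D_5 = 3.25187
Terminal value at year 5: TV = D_5×(1+g_2)/(r−g_2) = 3.27788/0.062 = 52.86905
P_0 = D_1/(1+r)^1 + D_2/(1+r)^2 + D_3/(1+r)^3 + D_4/(1+r)^4 + D_5/(1+r)^5 + TV/(1+r)^5
    = 2.06823 + 2.12815 + 2.18981 + 2.25325 + 2.31854 + 37.69490 = 48.65289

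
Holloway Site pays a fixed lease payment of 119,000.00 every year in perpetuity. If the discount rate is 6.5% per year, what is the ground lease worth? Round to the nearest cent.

Level perpetuity: PV = C / r = 119,000.00 / 0.065 = 1,830,769.23

1830769.23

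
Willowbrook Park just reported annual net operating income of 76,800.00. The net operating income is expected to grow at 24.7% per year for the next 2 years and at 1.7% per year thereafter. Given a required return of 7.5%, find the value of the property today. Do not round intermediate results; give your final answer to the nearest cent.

2004480.00

D_1 = 95769.60000
D_2 = 119424.69120
Terminal value at year 2: TV = D_2×(1+g_2)/(r−g_2) = 121454.91095/0.058 = 2094050.18880
P_0 = D_1/(1+r)^1 + D_2/(1+r)^2 + TV/(1+r)^2
    = 89088.00000 + 103342.08000 + 1812049.92000 = 2004480.00000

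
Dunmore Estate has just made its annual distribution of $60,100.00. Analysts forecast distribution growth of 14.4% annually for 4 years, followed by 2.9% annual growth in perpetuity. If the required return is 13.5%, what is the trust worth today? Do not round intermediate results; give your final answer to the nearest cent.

D_1 = 68754.40000
D_2 = 78655.03360
D_3 = 89981.35844
D_4 = 102938.67405
Terminal value at year 4: TV = D_4×(1+g_2)/(r−g_2) = 105923.89560/0.106 = 999282.03397
P_0 = D_1/(1+r)^1 + D_2/(1+r)^2 + D_3/(1+r)^3 + D_4/(1+r)^4 + TV/(1+r)^4
    = 60576.56388 + 61056.90667 + 61541.05836 + 62029.04913 + 602149.92031 = 847353.49834

$847353.50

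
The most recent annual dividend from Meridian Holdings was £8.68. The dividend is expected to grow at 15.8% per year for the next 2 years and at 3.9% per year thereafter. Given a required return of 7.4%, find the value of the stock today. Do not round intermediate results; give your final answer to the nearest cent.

£319.00

D_1 = 10.05144
D_2 = 11.63957
Terminal value at year 2: TV = D_2×(1+g_2)/(r−g_2) = 12.09351/0.035 = 345.52888
P_0 = D_1/(1+r)^1 + D_2/(1+r)^2 + TV/(1+r)^2
    = 9.35888 + 10.09086 + 299.55446 = 319.00420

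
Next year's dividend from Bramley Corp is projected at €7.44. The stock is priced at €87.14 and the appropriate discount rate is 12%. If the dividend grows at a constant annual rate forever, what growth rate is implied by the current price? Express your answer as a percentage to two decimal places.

3.46%

P = D₁/(r−g) ⇒ g = r − D₁/P = 0.12 − €7.44/€87.14 = 0.034620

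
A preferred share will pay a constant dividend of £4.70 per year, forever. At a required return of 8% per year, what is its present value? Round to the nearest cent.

£58.75

Level perpetuity: PV = C / r = £4.70 / 0.08 = £58.75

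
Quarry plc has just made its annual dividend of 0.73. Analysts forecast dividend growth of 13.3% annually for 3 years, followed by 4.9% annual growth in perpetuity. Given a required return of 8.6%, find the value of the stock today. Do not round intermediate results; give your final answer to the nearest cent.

D_1 = 0.82709
D_2 = 0.93709
D_3 = 1.06173
Terminal value at year 3: TV = D_3×(1+g_2)/(r−g_2) = 1.11375/0.037 = 30.10138
P_0 = D_1/(1+r)^1 + D_2/(1+r)^2 + D_3/(1+r)^3 + TV/(1+r)^3
    = 0.76159 + 0.79455 + 0.82894 + 23.50157 = 25.88666

25.89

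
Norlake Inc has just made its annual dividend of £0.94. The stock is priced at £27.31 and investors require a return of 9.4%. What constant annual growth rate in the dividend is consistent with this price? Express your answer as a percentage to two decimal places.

P = D₀(1+g)/(r−g) ⇒ P(r−g) = D₀(1+g) ⇒ g(P+D₀) = P·r − D₀
g = (P·r − D₀)/(P + D₀) = (£27.31×0.094 − £0.94) / (£27.31 + £0.94) = 0.057598

5.76%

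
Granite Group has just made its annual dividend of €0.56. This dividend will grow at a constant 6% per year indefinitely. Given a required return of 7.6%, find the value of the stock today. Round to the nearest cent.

D₁ = D₀ × (1 + g) = €0.56 × 1.06 = €0.5936
Growing perpetuity: P = D₁ / (r − g) = €0.5936 / (0.076 − 0.06) = €37.10

€37.10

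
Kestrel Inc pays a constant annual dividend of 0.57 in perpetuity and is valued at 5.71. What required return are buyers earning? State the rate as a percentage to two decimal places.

P = C/r ⇒ r = C/P = 0.57/5.71 = 0.099825

9.98%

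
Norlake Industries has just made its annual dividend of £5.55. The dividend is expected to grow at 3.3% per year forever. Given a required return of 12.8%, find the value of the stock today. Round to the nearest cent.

£60.35

D₁ = D₀ × (1 + g) = £5.55 × 1.033 = £5.7332
Growing perpetuity: P = D₁ / (r − g) = £5.7332 / (0.128 − 0.033) = £60.35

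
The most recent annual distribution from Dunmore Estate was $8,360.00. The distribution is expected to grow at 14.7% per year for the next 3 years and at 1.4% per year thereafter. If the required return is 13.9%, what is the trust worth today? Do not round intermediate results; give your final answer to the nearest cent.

D_1 = 9588.92000
D_2 = 10998.49124
D_3 = 12615.26945
Terminal value at year 3: TV = D_3×(1+g_2)/(r−g_2) = 12791.88322/0.125 = 102335.06580
P_0 = D_1/(1+r)^1 + D_2/(1+r)^2 + D_3/(1+r)^3 + TV/(1+r)^3
    = 8418.71817 + 8477.84877 + 8537.39468 + 69255.34561 = 94689.30722

$94689.31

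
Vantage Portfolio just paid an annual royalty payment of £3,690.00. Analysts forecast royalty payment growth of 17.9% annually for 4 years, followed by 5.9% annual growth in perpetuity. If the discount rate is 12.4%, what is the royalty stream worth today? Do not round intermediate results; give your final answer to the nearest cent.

£89433.94

D_1 = 4350.51000
D_2 = 5129.25129
D_3 = 6047.38727
D_4 = 7129.86959
Terminal value at year 4: TV = D_4×(1+g_2)/(r−g_2) = 7550.53190/0.065 = 116162.02921
P_0 = D_1/(1+r)^1 + D_2/(1+r)^2 + D_3/(1+r)^3 + D_4/(1+r)^4 + TV/(1+r)^4
    = 3870.56050 + 4059.95625 + 4258.61959 + 4467.00400 + 72777.80367 = 89433.94402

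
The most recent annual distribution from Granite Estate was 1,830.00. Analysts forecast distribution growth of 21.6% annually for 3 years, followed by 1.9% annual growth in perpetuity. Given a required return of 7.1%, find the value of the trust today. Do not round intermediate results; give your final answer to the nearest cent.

59602.57

D_1 = 2225.28000
D_2 = 2705.94048
D_3 = 3290.42362
Terminal value at year 3: TV = D_3×(1+g_2)/(r−g_2) = 3352.94167/0.052 = 64479.64755
P_0 = D_1/(1+r)^1 + D_2/(1+r)^2 + D_3/(1+r)^3 + TV/(1+r)^3
    = 2077.75910 + 2359.06169 + 2678.44913 + 52487.30116 = 59602.57108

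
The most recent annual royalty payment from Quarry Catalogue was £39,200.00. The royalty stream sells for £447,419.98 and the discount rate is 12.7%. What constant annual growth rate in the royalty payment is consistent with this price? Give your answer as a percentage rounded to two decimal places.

P = D₀(1+g)/(r−g) ⇒ P(r−g) = D₀(1+g) ⇒ g(P+D₀) = P·r − D₀
g = (P·r − D₀)/(P + D₀) = (£447,419.98×0.127 − £39,200.00) / (£447,419.98 + £39,200.00) = 0.036214

3.62%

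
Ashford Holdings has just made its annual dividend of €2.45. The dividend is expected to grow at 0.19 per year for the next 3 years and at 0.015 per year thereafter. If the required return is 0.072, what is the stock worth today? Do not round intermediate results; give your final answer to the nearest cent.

D_1 = 2.91550
D_2 = 3.46944
D_3 = 4.12864
Terminal value at year 3: TV = D_3×(1+g_2)/(r−g_2) = 4.19057/0.057 = 73.51876
P_0 = D_1/(1+r)^1 + D_2/(1+r)^2 + D_3/(1+r)^3 + TV/(1+r)^3
    = 2.71968 + 3.01905 + 3.35137 + 59.67794 = 68.76804

€68.77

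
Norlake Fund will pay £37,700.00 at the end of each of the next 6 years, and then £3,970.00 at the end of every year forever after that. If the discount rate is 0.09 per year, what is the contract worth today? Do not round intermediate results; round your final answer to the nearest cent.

£195421.15

PV of 6-year annuity: £37,700.00 × [1 − (1+0.09)^−6] / 0.09 = 169119.13085
Perpetuity value at year 6: £3,970.00 / 0.09 = 44111.11111
PV of perpetuity: 44111.11111 / (1+0.09)^6 = 26302.01431
Total PV = 169119.13085 + 26302.01431 = 195421.14516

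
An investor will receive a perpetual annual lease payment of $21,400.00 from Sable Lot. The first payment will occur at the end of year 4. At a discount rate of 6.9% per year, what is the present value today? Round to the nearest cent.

Value at end of year 3: C / r = $21,400.00 / 0.069 = $310,144.9275
Discount to today: PV = $310,144.9275 / (1 + 0.069)^3 = $310,144.9275 / 1.221612 = $253,881.80

$253881.80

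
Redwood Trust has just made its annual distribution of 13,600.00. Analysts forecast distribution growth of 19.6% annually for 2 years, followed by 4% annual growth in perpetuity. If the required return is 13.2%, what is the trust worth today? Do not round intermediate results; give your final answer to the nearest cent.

D_1 = 16265.60000
D_2 = 19453.65760
Terminal value at year 2: TV = D_2×(1+g_2)/(r−g_2) = 20231.80390/0.092 = 219910.91200
P_0 = D_1/(1+r)^1 + D_2/(1+r)^2 + TV/(1+r)^2
    = 14368.90459 + 15181.28083 + 171614.47889 = 201164.66431

201164.66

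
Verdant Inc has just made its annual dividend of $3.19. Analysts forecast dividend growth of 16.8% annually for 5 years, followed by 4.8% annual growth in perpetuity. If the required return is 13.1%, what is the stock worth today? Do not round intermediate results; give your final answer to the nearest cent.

$64.90

D_1 = 3.72592
D_2 = 4.35187
D_3 = 5.08299
D_4 = 5.93693
D_5 = 6.93434
Terminal value at year 5: TV = D_5×(1+g_2)/(r−g_2) = 7.26718/0.083 = 87.55644
P_0 = D_1/(1+r)^1 + D_2/(1+r)^2 + D_3/(1+r)^3 + D_4/(1+r)^4 + D_5/(1+r)^5 + TV/(1+r)^5
    = 3.29436 + 3.40213 + 3.51343 + 3.62837 + 3.74707 + 47.31241 = 64.89777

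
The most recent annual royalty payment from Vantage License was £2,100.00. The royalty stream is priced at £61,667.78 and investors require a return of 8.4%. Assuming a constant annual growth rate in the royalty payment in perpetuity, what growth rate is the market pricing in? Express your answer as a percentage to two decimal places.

P = D₀(1+g)/(r−g) ⇒ P(r−g) = D₀(1+g) ⇒ g(P+D₀) = P·r − D₀
g = (P·r − D₀)/(P + D₀) = (£61,667.78×0.084 − £2,100.00) / (£61,667.78 + £2,100.00) = 0.048302

4.83%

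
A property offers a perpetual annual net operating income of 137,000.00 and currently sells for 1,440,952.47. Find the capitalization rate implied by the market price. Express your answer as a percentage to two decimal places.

9.51%

P = C/r ⇒ r = C/P = 137,000.00/1,440,952.47 = 0.095076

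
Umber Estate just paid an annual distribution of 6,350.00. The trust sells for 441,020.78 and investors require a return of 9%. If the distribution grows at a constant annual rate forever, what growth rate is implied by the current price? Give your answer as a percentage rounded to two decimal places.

7.45%

P = D₀(1+g)/(r−g) ⇒ P(r−g) = D₀(1+g) ⇒ g(P+D₀) = P·r − D₀
g = (P·r − D₀)/(P + D₀) = (441,020.78×0.09 − 6,350.00) / (441,020.78 + 6,350.00) = 0.074528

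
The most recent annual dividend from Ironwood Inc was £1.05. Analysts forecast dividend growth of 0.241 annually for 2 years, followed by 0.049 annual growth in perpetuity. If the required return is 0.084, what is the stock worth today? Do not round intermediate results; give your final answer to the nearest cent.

£43.82

D_1 = 1.30305
D_2 = 1.61709
Terminal value at year 2: TV = D_2×(1+g_2)/(r−g_2) = 1.69632/0.035 = 48.46635
P_0 = D_1/(1+r)^1 + D_2/(1+r)^2 + TV/(1+r)^2
    = 1.20208 + 1.37618 + 41.24599 = 43.82424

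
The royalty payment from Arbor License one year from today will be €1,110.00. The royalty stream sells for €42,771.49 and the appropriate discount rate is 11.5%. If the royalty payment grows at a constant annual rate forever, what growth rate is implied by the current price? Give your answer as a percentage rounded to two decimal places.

8.90%

P = D₁/(r−g) ⇒ g = r − D₁/P = 0.115 − €1,110.00/€42,771.49 = 0.089048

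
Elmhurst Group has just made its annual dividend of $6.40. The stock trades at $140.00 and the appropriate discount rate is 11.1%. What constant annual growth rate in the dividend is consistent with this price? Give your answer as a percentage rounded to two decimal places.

P = D₀(1+g)/(r−g) ⇒ P(r−g) = D₀(1+g) ⇒ g(P+D₀) = P·r − D₀
g = (P·r − D₀)/(P + D₀) = ($140.00×0.111 − $6.40) / ($140.00 + $6.40) = 0.062432

6.24%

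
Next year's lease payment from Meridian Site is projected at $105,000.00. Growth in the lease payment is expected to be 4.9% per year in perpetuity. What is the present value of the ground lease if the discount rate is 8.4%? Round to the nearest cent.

Growing perpetuity: P = D₁ / (r − g) = $105,000.0000 / (0.084 − 0.049) = $3,000,000.00

$3000000.00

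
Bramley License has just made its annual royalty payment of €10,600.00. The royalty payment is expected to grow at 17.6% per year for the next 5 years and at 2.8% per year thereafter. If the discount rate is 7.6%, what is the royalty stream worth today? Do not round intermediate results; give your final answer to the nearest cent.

€423764.74

D_1 = 12465.60000
D_2 = 14659.54560
D_3 = 17239.62563
D_4 = 20273.79974
D_5 = 23841.98849
Terminal value at year 5: TV = D_5×(1+g_2)/(r−g_2) = 24509.56417/0.048 = 510615.92014
P_0 = D_1/(1+r)^1 + D_2/(1+r)^2 + D_3/(1+r)^3 + D_4/(1+r)^4 + D_5/(1+r)^5 + TV/(1+r)^5
    = 11585.13011 + 12661.81507 + 13838.56368 + 15124.67554 + 16530.31454 + 354024.23630 = 423764.73523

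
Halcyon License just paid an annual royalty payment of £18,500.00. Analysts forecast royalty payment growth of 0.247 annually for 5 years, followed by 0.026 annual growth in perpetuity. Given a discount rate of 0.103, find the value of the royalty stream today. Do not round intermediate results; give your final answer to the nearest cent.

£590969.93

D_1 = 23069.50000
D_2 = 28767.66650
D_3 = 35873.28013
D_4 = 44733.98032
D_5 = 55783.27345
Terminal value at year 5: TV = D_5×(1+g_2)/(r−g_2) = 57233.63856/0.077 = 743294.00733
P_0 = D_1/(1+r)^1 + D_2/(1+r)^2 + D_3/(1+r)^3 + D_4/(1+r)^4 + D_5/(1+r)^5 + TV/(1+r)^5
    = 20915.23119 + 23645.77814 + 26732.80630 + 30222.85535 + 34168.54091 + 455284.71390 = 590969.92578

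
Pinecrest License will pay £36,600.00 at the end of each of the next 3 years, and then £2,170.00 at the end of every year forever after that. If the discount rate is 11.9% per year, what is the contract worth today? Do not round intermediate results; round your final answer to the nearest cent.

£101072.66

PV of 3-year annuity: £36,600.00 × [1 − (1+0.119)^−3] / 0.119 = 88058.30464
Perpetuity value at year 3: £2,170.00 / 0.119 = 18235.29412
PV of perpetuity: 18235.29412 / (1+0.119)^3 = 13014.35092
Total PV = 88058.30464 + 13014.35092 = 101072.65556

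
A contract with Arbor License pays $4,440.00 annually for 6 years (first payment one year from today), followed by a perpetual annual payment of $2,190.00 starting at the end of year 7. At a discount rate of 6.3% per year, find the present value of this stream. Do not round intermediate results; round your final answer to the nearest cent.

$45722.36

PV of 6-year annuity: $4,440.00 × [1 − (1+0.063)^−6] / 0.063 = 21628.63514
Perpetuity value at year 6: $2,190.00 / 0.063 = 34761.90476
PV of perpetuity: 34761.90476 / (1+0.063)^6 = 24093.72662
Total PV = 21628.63514 + 24093.72662 = 45722.36176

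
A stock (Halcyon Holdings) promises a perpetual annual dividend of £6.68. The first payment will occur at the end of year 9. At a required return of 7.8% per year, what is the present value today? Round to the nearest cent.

£46.96

Value at end of year 8: C / r = £6.68 / 0.078 = £85.6410
Discount to today: PV = £85.6410 / (1 + 0.078)^8 = £85.6410 / 1.823686 = £46.96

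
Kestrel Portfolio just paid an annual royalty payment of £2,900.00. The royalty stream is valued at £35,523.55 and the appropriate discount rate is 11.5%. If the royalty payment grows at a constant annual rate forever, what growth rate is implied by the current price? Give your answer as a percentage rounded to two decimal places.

P = D₀(1+g)/(r−g) ⇒ P(r−g) = D₀(1+g) ⇒ g(P+D₀) = P·r − D₀
g = (P·r − D₀)/(P + D₀) = (£35,523.55×0.115 − £2,900.00) / (£35,523.55 + £2,900.00) = 0.030846

3.08%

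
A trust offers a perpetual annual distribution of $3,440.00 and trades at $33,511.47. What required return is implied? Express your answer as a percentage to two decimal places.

10.27%

P = C/r ⇒ r = C/P = $3,440.00/$33,511.47 = 0.102651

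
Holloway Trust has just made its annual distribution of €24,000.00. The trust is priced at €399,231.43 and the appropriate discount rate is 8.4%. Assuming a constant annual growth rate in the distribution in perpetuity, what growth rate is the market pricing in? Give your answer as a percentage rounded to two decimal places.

2.25%

P = D₀(1+g)/(r−g) ⇒ P(r−g) = D₀(1+g) ⇒ g(P+D₀) = P·r − D₀
g = (P·r − D₀)/(P + D₀) = (€399,231.43×0.084 − €24,000.00) / (€399,231.43 + €24,000.00) = 0.022530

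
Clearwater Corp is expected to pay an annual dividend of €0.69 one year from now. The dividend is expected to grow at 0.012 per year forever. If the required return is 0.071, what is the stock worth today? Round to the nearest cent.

Growing perpetuity: P = D₁ / (r − g) = €0.6900 / (0.071 − 0.012) = €11.69

€11.69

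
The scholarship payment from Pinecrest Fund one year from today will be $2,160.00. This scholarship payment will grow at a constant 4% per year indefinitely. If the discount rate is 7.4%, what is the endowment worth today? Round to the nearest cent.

Growing perpetuity: P = D₁ / (r − g) = $2,160.0000 / (0.074 − 0.04) = $63,529.41

$63529.41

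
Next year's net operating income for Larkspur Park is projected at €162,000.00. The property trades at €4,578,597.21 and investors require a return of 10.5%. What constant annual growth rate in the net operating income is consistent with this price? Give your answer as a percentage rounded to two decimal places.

P = D₁/(r−g) ⇒ g = r − D₁/P = 0.105 − €162,000.00/€4,578,597.21 = 0.069618

6.96%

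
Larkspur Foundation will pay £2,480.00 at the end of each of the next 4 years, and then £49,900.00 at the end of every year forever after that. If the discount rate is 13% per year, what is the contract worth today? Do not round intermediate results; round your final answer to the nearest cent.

PV of 4-year annuity: £2,480.00 × [1 − (1+0.13)^−4] / 0.13 = 7376.68889
Perpetuity value at year 4: £49,900.00 / 0.13 = 383846.15385
PV of perpetuity: 383846.15385 / (1+0.13)^4 = 235420.03470
Total PV = 7376.68889 + 235420.03470 = 242796.72359

£242796.72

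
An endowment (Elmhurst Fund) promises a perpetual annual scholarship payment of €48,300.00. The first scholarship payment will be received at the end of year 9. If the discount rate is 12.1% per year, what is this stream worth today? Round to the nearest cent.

€160072.55

Value at end of year 8: C / r = €48,300.00 / 0.121 = €399,173.5537
Discount to today: PV = €399,173.5537 / (1 + 0.121)^8 = €399,173.5537 / 2.493704 = €160,072.55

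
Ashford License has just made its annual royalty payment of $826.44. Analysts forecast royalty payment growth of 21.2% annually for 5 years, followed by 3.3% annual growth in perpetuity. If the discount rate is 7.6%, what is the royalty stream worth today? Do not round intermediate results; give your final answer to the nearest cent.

D_1 = 1001.64528
D_2 = 1213.99408
D_3 = 1471.36082
D_4 = 1783.28932
D_5 = 2161.34665
Terminal value at year 5: TV = D_5×(1+g_2)/(r−g_2) = 2232.67109/0.043 = 51922.58358
P_0 = D_1/(1+r)^1 + D_2/(1+r)^2 + D_3/(1+r)^3 + D_4/(1+r)^4 + D_5/(1+r)^5 + TV/(1+r)^5
    = 930.89710 + 1048.55696 + 1181.08832 + 1330.37086 + 1498.52182 + 35999.37306 = 41988.80812

$41988.81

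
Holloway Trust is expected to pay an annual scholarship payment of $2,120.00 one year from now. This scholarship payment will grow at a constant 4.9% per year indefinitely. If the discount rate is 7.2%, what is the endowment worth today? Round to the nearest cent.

Growing perpetuity: P = D₁ / (r − g) = $2,120.0000 / (0.072 − 0.049) = $92,173.91

$92173.91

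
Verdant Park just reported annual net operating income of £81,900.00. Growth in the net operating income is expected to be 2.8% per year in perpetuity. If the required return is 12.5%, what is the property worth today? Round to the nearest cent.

D₁ = D₀ × (1 + g) = £81,900.00 × 1.028 = £84,193.2000
Growing perpetuity: P = D₁ / (r − g) = £84,193.2000 / (0.125 − 0.028) = £867,971.13

£867971.13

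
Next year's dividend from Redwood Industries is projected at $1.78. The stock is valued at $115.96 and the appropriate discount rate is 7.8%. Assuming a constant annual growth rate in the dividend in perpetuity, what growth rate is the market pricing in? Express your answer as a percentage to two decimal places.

6.26%

P = D₁/(r−g) ⇒ g = r − D₁/P = 0.078 − $1.78/$115.96 = 0.062650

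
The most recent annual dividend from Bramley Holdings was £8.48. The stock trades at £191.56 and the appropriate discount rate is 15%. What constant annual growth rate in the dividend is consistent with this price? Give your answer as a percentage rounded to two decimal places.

P = D₀(1+g)/(r−g) ⇒ P(r−g) = D₀(1+g) ⇒ g(P+D₀) = P·r − D₀
g = (P·r − D₀)/(P + D₀) = (£191.56×0.15 − £8.48) / (£191.56 + £8.48) = 0.101250

10.12%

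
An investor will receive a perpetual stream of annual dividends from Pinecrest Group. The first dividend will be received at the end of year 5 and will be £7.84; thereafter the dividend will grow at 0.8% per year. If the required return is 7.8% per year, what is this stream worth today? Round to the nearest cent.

£82.94

Value at end of year 4: C₁ / (r − g) = £7.84 / (0.078 − 0.008) = £112.0000
Discount to today: PV = £112.0000 / (1 + 0.078)^4 = £112.0000 / 1.350439 = £82.94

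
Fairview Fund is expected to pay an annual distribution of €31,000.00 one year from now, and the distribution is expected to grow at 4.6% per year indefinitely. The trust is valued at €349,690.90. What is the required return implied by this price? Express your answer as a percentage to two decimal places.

13.46%

P = D₁/(r − g) ⇒ r = D₁/P + g = €31,000.0000/€349,690.90 + 0.046 = 0.088650 + 0.046 = 0.134650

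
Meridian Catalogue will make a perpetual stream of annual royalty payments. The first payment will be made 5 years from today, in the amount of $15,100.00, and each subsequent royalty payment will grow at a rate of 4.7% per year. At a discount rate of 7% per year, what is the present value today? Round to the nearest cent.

Value at end of year 4: C₁ / (r − g) = $15,100.00 / (0.07 − 0.047) = $656,521.7391
Discount to today: PV = $656,521.7391 / (1 + 0.07)^4 = $656,521.7391 / 1.310796 = $500,857.29

$500857.29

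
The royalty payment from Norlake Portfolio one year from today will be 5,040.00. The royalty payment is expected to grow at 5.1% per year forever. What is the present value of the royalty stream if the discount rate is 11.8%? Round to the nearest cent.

75223.88

Growing perpetuity: P = D₁ / (r − g) = 5,040.0000 / (0.118 − 0.051) = 75,223.88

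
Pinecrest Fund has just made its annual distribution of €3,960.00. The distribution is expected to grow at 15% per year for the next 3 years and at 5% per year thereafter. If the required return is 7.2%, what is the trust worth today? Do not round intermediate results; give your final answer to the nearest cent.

€247024.40

D_1 = 4554.00000
D_2 = 5237.10000
D_3 = 6022.66500
Terminal value at year 3: TV = D_3×(1+g_2)/(r−g_2) = 6323.79825/0.022 = 287445.37500
P_0 = D_1/(1+r)^1 + D_2/(1+r)^2 + D_3/(1+r)^3 + TV/(1+r)^3
    = 4248.13433 + 4557.23365 + 4888.82342 + 233330.20852 = 247024.39992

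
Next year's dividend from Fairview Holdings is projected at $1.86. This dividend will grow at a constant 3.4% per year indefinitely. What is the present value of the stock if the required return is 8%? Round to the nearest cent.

Growing perpetuity: P = D₁ / (r − g) = $1.8600 / (0.08 − 0.034) = $40.43

$40.43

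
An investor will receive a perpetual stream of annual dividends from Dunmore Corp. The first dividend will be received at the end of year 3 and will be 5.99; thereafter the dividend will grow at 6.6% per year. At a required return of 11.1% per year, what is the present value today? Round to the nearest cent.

107.84

Value at end of year 2: C₁ / (r − g) = 5.99 / (0.111 − 0.066) = 133.1111
Discount to today: PV = 133.1111 / (1 + 0.111)^2 = 133.1111 / 1.234321 = 107.84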